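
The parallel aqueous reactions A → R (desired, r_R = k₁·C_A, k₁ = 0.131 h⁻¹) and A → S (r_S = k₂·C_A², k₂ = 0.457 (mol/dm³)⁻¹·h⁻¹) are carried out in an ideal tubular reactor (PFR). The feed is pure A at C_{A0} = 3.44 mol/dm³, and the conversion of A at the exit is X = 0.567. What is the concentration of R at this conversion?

0.212 mol/dm³

C_A = C_{A0}(1−X) = 1.490 mol/dm³.
Along a PFR/batch, dC_R/dC_A = −r_R/(r_R+r_S) = −k₁/(k₁+k₂·C_A).
Integrating from C_{A0} to C_A: C_R = (0.131/0.457)·ln[(0.131+0.457·3.44)/(0.131+0.457·1.49)] = 0.2867·ln(1.703/0.8117) = 0.2124 mol/dm³.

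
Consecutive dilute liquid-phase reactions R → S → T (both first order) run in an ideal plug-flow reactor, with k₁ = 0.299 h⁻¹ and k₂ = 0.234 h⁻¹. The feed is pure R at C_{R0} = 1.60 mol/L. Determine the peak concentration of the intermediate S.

For a first-order series the maximum intermediate yield is C_{S,max}/C_{R0} = (k₁/k₂)^[k₂/(k₂−k₁)].
= (0.299/0.234)^(0.234/(0.234−0.299)) = (1.278)^(-3.600) = 0.4138.
C_{S,max} = 0.4138×1.60 = 0.662 mol/L.

0.662 mol/L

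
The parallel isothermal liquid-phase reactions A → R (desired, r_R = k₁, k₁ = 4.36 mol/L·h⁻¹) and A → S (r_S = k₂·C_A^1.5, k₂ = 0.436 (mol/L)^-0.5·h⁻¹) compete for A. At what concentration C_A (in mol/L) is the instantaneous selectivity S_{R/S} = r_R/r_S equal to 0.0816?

24.7 mol/L

S_{R/S} = (k₁/k₂)·C_A^-1.5 ⇒ C_A = (S·k₂/k₁)^(1/(-1.5)).
= (0.0816×0.436/4.36)^(-0.6667) = (0.008160)^(-0.6667) = 24.7 mol/L.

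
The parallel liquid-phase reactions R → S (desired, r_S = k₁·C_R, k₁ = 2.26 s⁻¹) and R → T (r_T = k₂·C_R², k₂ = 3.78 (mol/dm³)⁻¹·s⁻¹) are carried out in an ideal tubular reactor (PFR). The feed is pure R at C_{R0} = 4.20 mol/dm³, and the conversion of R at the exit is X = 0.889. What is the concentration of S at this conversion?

0.900 mol/dm³

C_R = C_{R0}(1−X) = 0.4662 mol/dm³.
Along a PFR/batch, dC_S/dC_R = −r_S/(r_S+r_T) = −k₁/(k₁+k₂·C_R).
Integrating from C_{R0} to C_R: C_S = (2.26/3.78)·ln[(2.26+3.78·4.20)/(2.26+3.78·0.466)] = 0.5979·ln(18.14/4.022) = 0.9004 mol/dm³.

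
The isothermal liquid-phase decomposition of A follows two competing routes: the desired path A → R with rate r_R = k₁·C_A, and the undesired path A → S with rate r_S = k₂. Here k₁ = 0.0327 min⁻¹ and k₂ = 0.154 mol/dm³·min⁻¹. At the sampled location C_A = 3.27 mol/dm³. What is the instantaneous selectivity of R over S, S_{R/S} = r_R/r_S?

0.694

S_{R/S} = r_R/r_S = (k₁·C_A)/(k₂) = (k₁/k₂)·C_A.
= (0.0327×3.270) / (0.154) = 0.1069/0.1540 = 0.694.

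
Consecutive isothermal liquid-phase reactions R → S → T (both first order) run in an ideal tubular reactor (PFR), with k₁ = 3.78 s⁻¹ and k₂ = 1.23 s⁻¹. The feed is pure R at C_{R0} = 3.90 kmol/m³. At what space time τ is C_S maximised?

The intermediate peaks when r₁ = r₂, i.e. k₁e^(−k₁τ) = k₂e^(−k₂τ), giving τ_opt = ln(k₂/k₁)/(k₂−k₁).
= ln(1.23/3.78)/(1.23−3.78) = ln(0.3254)/-2.550 = -1.123/-2.550 = 0.440 s.

0.440 s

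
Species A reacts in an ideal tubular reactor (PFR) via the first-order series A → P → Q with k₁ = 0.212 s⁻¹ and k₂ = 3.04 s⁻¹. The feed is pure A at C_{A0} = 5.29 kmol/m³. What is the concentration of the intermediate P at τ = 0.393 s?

0.245 kmol/m³

For first-order series with pure A initially, C_P(τ) = k₁C_{A0}/(k₂−k₁)·(e^(−k₁τ) − e^(−k₂τ)).
e^(−k₁τ) = e^(−0.212×0.393) = e^(−0.08332) = 0.9201; e^(−k₂τ) = e^(−1.195) = 0.3028.
C_P = 0.212×5.29/(3.04−0.212) × (0.9201−0.3028) = 0.3966×0.6173 = 0.2448 kmol/m³.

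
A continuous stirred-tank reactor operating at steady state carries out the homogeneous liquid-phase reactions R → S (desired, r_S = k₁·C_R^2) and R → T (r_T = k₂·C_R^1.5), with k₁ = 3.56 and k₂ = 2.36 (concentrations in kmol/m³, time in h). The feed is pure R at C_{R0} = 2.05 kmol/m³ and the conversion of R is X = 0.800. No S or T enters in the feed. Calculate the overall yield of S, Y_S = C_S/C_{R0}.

Exit C_R = C_{R0}(1−X) = 2.05×0.200 = 0.4100 kmol/m³.
In a CSTR the entire volume is at exit conditions, so r_S = 3.56×0.4100^2 = 0.5984 and r_T = 2.36×0.4100^1.5 = 0.6196.
Fraction of consumed R going to S: r_S/(r_S+r_T) = 0.4913.
C_S = 0.4913·C_{R0}·X = 0.4913×2.05×0.800 = 0.806 kmol/m³; Y_S = C_S/C_{R0} = 0.393.

0.393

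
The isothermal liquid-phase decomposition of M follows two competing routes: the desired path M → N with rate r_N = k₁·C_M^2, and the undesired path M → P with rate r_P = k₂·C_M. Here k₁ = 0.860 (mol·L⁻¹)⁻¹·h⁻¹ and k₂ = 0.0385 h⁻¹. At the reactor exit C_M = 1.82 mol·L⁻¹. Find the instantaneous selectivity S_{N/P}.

S_{N/P} = r_N/r_P = (k₁·C_M^2)/(k₂·C_M) = (k₁/k₂)·C_M.
= (0.860×1.820^2) / (0.0385×1.820) = 2.849/0.07007 = 40.7.
Since the desired path is higher order in M, keeping C_M high (PFR or concentrated feed) favours N.

40.7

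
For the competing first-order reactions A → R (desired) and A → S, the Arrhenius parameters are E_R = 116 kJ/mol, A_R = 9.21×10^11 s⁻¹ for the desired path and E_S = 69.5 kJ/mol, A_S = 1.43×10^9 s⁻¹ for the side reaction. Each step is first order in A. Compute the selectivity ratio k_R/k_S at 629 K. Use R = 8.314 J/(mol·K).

Since both paths have the same order in A, the concentration cancels and S_{R/S} = k_R/k_S = (A_R/A_S)·exp[(E_S−E_R)/(RT)].
(E_S−E_R)/(RT) = (69.5−116)×10³/(8.314×629) = -46500/5230 = -8.892.
k_R/k_S = (9.21×10^11/1.43×10^9)·exp(-8.892) = 644.1 × 1.375×10^-4 = 0.0886.

0.0886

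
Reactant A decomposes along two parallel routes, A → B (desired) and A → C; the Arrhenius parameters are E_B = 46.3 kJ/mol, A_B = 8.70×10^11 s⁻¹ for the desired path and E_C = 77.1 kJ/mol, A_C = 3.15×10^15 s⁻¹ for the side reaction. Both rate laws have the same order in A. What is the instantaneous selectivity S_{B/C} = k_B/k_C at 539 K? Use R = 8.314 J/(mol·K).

0.267

k_B/k_C = (A_B/A_C)·exp[−(E_B−E_C)/(RT)] = (A_B/A_C)·exp[(E_C−E_B)/(RT)].
(E_C−E_B)/(RT) = (77.1−46.3)×10³/(8.314×539) = 30800/4481 = 6.873.
k_B/k_C = (8.70×10^11/3.15×10^15)·exp(6.873) = 2.762×10^-4 × 965.9 = 0.267.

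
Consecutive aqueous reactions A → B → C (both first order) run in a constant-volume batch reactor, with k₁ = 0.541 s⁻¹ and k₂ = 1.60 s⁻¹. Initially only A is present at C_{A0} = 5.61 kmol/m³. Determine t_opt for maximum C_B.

The intermediate peaks when r₁ = r₂, i.e. k₁e^(−k₁t) = k₂e^(−k₂t), giving t_opt = ln(k₂/k₁)/(k₂−k₁).
= ln(1.60/0.541)/(1.60−0.541) = ln(2.957)/1.059 = 1.084/1.059 = 1.02 s.

1.02 s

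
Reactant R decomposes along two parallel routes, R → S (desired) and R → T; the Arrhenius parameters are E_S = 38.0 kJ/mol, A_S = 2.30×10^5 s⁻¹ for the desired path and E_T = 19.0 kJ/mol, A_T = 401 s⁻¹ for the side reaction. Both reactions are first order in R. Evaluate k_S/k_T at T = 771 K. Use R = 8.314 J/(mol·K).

29.6

Since both paths have the same order in R, the concentration cancels and S_{S/T} = k_S/k_T = (A_S/A_T)·exp[(E_T−E_S)/(RT)].
(E_T−E_S)/(RT) = (19.0−38.0)×10³/(8.314×771) = -19000/6410 = -2.964.
k_S/k_T = (2.30×10^5/401)·exp(-2.964) = 573.6 × 0.05161 = 29.6.
Since E_S > E_T, raising the temperature improves selectivity toward S.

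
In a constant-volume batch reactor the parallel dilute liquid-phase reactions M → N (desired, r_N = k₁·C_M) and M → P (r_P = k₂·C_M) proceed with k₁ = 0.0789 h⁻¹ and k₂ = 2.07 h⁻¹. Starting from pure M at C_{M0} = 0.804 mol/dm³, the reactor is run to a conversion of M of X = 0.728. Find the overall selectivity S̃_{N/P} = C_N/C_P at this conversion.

C_M = C_{M0}(1−X) = 0.2187 mol/dm³.
Both paths are first order in M, so the instantaneous fraction to N is constant: dC_N/d(−C_M) = k₁/(k₁+k₂) = 0.03672.
C_N = 0.03672·(C_{M0}−C_M) = 0.03672×0.5853 = 0.0215 mol/dm³.
C_P = (C_{M0}−C_M)−C_N = 0.5638 mol/dm³; S̃_{N/P} = 0.02149/0.5638 = 0.0381.

0.0381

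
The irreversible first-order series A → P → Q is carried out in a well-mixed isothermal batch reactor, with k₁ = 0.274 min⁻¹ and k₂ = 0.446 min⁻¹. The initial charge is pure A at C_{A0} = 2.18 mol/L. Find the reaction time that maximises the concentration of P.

2.83 min

The intermediate peaks when r₁ = r₂, i.e. k₁e^(−k₁t) = k₂e^(−k₂t), giving t_opt = ln(k₂/k₁)/(k₂−k₁).
= ln(0.446/0.274)/(0.446−0.274) = ln(1.628)/0.1720 = 0.4872/0.1720 = 2.83 min.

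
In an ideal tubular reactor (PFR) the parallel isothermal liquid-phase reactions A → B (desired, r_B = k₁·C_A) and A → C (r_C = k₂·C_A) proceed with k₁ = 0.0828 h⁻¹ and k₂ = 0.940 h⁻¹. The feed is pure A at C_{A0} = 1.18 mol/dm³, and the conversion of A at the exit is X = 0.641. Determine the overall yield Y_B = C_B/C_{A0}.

C_A = C_{A0}(1−X) = 0.4236 mol/dm³.
Both paths are first order in A, so the instantaneous fraction to B is constant: dC_B/d(−C_A) = k₁/(k₁+k₂) = 0.08095.
C_B = 0.08095·(C_{A0}−C_A) = 0.08095×0.7564 = 0.0612 mol/dm³.
Y_B = C_B/C_{A0} = 0.06123/1.18 = 0.0519.

0.0519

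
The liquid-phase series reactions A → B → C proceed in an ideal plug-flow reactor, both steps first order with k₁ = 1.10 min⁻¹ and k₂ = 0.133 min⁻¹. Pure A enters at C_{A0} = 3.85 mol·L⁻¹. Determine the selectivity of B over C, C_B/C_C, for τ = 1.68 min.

6.53

For first-order series with pure A initially, C_B(τ) = k₁C_{A0}/(k₂−k₁)·(e^(−k₁τ) − e^(−k₂τ)).
e^(−k₁τ) = e^(−1.10×1.68) = e^(−1.848) = 0.1576; e^(−k₂τ) = e^(−0.2234) = 0.7998.
C_B = 1.10×3.85/(0.133−1.10) × (0.1576−0.7998) = (-4.380)×(-0.6422) = 2.813 mol·L⁻¹.
C_A = C_{A0}e^(−k₁τ) = 0.6066 mol·L⁻¹, so C_C = C_{A0}−C_A−C_B = 0.4308 mol·L⁻¹; C_B/C_C = 6.53.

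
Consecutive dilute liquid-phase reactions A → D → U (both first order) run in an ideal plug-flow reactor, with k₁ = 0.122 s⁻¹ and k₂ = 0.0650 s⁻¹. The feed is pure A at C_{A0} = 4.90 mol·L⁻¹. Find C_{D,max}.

2.39 mol·L⁻¹

For a first-order series the maximum intermediate yield is C_{D,max}/C_{A0} = (k₁/k₂)^[k₂/(k₂−k₁)].
= (0.122/0.0650)^(0.0650/(0.0650−0.122)) = (1.877)^(-1.140) = 0.4877.
C_{D,max} = 0.4877×4.90 = 2.39 mol·L⁻¹.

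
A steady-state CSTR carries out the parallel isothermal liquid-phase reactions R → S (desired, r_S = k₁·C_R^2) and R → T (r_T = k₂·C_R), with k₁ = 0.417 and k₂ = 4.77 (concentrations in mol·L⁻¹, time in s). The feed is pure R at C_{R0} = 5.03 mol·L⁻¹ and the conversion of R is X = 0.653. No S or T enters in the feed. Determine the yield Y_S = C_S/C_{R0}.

0.0864

Exit C_R = C_{R0}(1−X) = 5.03×0.347 = 1.745 mol·L⁻¹.
A CSTR operates uniformly at the exit composition, giving r_S = 1.270 and r_T = 8.326 (each k·C_R^n at C_R = 1.745).
Fraction of consumed R going to S: r_S/(r_S+r_T) = 0.1324.
C_S = 0.1324·C_{R0}·X = 0.1324×5.03×0.653 = 0.435 mol·L⁻¹; Y_S = C_S/C_{R0} = 0.0864.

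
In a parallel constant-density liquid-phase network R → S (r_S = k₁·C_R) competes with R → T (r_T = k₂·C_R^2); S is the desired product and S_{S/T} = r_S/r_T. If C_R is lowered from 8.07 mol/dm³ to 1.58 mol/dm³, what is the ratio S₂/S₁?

S_{S/T} = (k₁/k₂)·C_R⁻¹, so S₂/S₁ = (C_{R,2}/C_{R,1})⁻¹.
= 8.07/1.58 = 5.11.
Selectivity toward S rises as C_R falls — low-concentration operation is favoured.

5.11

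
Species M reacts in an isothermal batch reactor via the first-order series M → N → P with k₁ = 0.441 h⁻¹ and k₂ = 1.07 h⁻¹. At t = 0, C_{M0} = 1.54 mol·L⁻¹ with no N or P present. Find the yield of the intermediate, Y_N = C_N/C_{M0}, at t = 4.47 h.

0.0918

Solving the coupled first-order balances gives C_N(t) = [k₁/(k₂−k₁)]·C_{M0}·(e^(−k₁t) − e^(−k₂t)).
e^(−k₁t) = e^(−0.441×4.47) = e^(−1.971) = 0.1393; e^(−k₂t) = e^(−4.783) = 0.008372.
C_N = 0.441×1.54/(1.07−0.441) × (0.1393−0.008372) = 1.080×0.1309 = 0.1413 mol·L⁻¹.
Y_N = C_N/C_{M0} = 0.1413/1.54 = 0.0918.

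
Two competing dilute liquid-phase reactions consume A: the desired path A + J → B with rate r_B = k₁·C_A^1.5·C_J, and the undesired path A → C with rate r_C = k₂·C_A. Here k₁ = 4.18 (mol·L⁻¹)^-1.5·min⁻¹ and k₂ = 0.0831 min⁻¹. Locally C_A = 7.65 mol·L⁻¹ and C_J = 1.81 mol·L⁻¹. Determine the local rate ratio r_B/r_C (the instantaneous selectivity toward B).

S_{B/C} = r_B/r_C = (k₁·C_A^1.5·C_J)/(k₂·C_A) = (k₁/k₂)·C_A^0.5·C_J.
= (4.18×7.650^1.5×1.810) / (0.0831×7.650) = 160.1/0.6357 = 252.

252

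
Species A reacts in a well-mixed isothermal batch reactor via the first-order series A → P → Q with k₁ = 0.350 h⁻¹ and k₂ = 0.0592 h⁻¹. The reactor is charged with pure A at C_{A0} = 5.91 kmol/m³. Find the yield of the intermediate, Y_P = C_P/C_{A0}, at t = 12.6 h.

For first-order series with pure A initially, C_P(t) = k₁C_{A0}/(k₂−k₁)·(e^(−k₁t) − e^(−k₂t)).
e^(−k₁t) = e^(−0.350×12.6) = e^(−4.410) = 0.01216; e^(−k₂t) = e^(−0.7459) = 0.4743.
C_P = 0.350×5.91/(0.0592−0.350) × (0.01216−0.4743) = (-7.113)×(-0.4621) = 3.287 kmol/m³.
Y_P = C_P/C_{A0} = 3.287/5.91 = 0.556.

0.556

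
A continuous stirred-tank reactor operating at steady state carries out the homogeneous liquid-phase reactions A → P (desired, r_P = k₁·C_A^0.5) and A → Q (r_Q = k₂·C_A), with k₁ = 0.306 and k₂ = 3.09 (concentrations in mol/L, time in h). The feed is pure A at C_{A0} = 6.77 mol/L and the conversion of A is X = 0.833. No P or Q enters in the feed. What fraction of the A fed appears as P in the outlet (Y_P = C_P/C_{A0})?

0.0710

Exit C_A = C_{A0}(1−X) = 6.77×0.167 = 1.131 mol/L.
A CSTR operates uniformly at the exit composition, giving r_P = 0.3254 and r_Q = 3.494 (each k·C_A^n at C_A = 1.131).
Fraction of consumed A going to P: r_P/(r_P+r_Q) = 0.08520.
C_P = 0.08520·C_{A0}·X = 0.08520×6.77×0.833 = 0.480 mol/L; Y_P = C_P/C_{A0} = 0.0710.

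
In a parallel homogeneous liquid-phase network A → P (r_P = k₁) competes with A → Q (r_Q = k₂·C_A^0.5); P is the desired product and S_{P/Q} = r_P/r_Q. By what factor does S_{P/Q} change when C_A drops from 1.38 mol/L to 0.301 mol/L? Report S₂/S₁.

S_{P/Q} = (k₁/k₂)·C_A^-0.5, so S₂/S₁ = (C_{A,2}/C_{A,1})^-0.5.
= (0.301/1.38)^(-0.5) = (0.2181)^(-0.5) = 2.14.
Selectivity toward P rises as C_A falls — low-concentration operation is favoured.

2.14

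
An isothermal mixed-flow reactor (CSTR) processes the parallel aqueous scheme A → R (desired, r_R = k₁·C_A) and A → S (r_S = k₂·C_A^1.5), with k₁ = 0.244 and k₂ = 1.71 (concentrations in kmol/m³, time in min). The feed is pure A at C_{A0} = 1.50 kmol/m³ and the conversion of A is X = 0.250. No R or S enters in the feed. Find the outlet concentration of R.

Exit C_A = C_{A0}(1−X) = 1.50×0.750 = 1.125 kmol/m³.
Rates in a CSTR are evaluated at the outlet concentration: r_R = 0.244×1.125 = 0.2745, r_S = 1.71×1.125^1.5 = 2.040.
Fraction of consumed A going to R: r_R/(r_R+r_S) = 0.1186.
C_R = 0.1186·C_{A0}·X = 0.1186×1.50×0.250 = 0.0445 kmol/m³.

0.0445 kmol/m³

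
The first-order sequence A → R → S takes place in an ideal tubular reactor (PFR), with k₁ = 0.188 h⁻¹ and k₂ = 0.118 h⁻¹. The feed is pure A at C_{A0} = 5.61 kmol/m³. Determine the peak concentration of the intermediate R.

2.56 kmol/m³

For a first-order series the maximum intermediate yield is C_{R,max}/C_{A0} = (k₁/k₂)^[k₂/(k₂−k₁)].
= (0.188/0.118)^(0.118/(0.118−0.188)) = (1.593)^(-1.686) = 0.4561.
C_{R,max} = 0.4561×5.61 = 2.56 kmol/m³.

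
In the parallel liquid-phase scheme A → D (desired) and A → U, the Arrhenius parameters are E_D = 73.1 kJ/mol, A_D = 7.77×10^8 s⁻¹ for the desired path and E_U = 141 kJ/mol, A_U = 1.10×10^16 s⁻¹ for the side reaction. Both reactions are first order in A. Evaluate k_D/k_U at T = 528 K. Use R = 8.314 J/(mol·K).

0.369

With equal orders, S_{D/U} = k_D/k_U = (A_D/A_U)·exp[(E_U−E_D)/(RT)].
(E_U−E_D)/(RT) = (141−73.1)×10³/(8.314×528) = 67900/4390 = 15.47.
k_D/k_U = (7.77×10^8/1.10×10^16)·exp(15.47) = 7.064×10^-8 × 5.218×10^6 = 0.369.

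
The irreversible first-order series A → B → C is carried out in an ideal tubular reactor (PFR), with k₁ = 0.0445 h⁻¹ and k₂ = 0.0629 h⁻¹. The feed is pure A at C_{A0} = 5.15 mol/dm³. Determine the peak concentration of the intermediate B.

At the optimum, C_{B,max}/C_{A0} = (k₁/k₂)^[k₂/(k₂−k₁)].
= (0.0445/0.0629)^(0.0629/(0.0629−0.0445)) = (0.7075)^(3.418) = 0.3064.
C_{B,max} = 0.3064×5.15 = 1.58 mol/dm³.

1.58 mol/dm³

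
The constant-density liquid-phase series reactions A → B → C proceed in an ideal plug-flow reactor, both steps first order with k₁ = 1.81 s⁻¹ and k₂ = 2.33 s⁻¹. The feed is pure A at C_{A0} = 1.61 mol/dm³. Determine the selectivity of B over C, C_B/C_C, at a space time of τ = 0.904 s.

For first-order series with pure A initially, C_B(τ) = k₁C_{A0}/(k₂−k₁)·(e^(−k₁τ) − e^(−k₂τ)).
e^(−k₁τ) = e^(−1.81×0.904) = e^(−1.636) = 0.1947; e^(−k₂τ) = e^(−2.106) = 0.1217.
C_B = 1.81×1.61/(2.33−1.81) × (0.1947−0.1217) = 5.604×0.07303 = 0.4092 mol/dm³.
C_A = C_{A0}e^(−k₁τ) = 0.3135 mol/dm³, so C_C = C_{A0}−C_A−C_B = 0.8873 mol/dm³; C_B/C_C = 0.461.

0.461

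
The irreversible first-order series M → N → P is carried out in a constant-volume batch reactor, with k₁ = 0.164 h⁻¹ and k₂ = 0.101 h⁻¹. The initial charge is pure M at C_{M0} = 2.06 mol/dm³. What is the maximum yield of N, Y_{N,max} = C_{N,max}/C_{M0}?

Evaluating C_N at t_opt = ln(k₂/k₁)/(k₂−k₁) gives C_{N,max}/C_{M0} = (k₁/k₂)^[k₂/(k₂−k₁)].
= (0.164/0.101)^(0.101/(0.101−0.164)) = (1.624)^(-1.603) = 0.4597.

0.460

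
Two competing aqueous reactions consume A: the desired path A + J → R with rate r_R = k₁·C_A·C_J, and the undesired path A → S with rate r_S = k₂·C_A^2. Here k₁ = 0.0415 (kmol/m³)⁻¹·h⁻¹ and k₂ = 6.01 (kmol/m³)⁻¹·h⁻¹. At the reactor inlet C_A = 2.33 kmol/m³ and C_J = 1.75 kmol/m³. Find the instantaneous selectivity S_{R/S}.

S_{R/S} = r_R/r_S = (k₁·C_A·C_J)/(k₂·C_A^2) = (k₁/k₂)·C_A⁻¹·C_J.
= (0.0415×2.330×1.750) / (6.01×2.330^2) = 0.1692/32.63 = 0.00519.

0.00519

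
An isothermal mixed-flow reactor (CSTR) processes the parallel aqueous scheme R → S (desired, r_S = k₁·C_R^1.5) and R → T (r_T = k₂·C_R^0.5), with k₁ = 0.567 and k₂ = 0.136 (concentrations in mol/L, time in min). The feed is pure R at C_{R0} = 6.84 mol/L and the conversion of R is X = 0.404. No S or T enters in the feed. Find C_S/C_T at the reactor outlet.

17.0

Exit C_R = C_{R0}(1−X) = 6.84×0.596 = 4.077 mol/L.
Rates in a CSTR are evaluated at the outlet concentration: r_S = 0.567×4.077^1.5 = 4.667, r_T = 0.136×4.077^0.5 = 0.2746.
Overall selectivity = C_S/C_T = r_Sτ/(r_Tτ) = r_S/r_T = 17.0.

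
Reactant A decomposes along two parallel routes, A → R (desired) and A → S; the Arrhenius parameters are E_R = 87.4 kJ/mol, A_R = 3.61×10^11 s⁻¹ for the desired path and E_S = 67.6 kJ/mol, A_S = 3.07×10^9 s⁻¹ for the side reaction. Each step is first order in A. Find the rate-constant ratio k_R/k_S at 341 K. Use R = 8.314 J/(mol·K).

0.109

With equal orders, S_{R/S} = k_R/k_S = (A_R/A_S)·exp[(E_S−E_R)/(RT)].
(E_S−E_R)/(RT) = (67.6−87.4)×10³/(8.314×341) = -19800/2835 = -6.984.
k_R/k_S = (3.61×10^11/3.07×10^9)·exp(-6.984) = 117.6 × 9.266×10^-4 = 0.109.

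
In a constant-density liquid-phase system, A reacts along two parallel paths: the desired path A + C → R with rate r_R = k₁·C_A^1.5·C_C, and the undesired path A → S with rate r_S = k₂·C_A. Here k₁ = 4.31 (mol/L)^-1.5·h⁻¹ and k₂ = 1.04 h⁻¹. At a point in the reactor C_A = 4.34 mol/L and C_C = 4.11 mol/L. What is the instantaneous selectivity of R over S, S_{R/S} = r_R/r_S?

S_{R/S} = r_R/r_S = (k₁·C_A^1.5·C_C)/(k₂·C_A) = (k₁/k₂)·C_A^0.5·C_C.
= (4.31×4.340^1.5×4.110) / (1.04×4.340) = 160.2/4.514 = 35.5.
Since the desired path is higher order in A, keeping C_A high (PFR or concentrated feed) favours R.

35.5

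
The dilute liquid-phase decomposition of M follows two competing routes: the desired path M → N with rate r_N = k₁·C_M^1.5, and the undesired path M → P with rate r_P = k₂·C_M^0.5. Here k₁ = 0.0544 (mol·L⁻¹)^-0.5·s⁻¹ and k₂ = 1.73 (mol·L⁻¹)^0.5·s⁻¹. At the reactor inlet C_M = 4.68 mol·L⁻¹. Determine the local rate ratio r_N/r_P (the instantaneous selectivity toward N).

S_{N/P} = r_N/r_P = (k₁·C_M^1.5)/(k₂·C_M^0.5) = (k₁/k₂)·C_M.
= (0.0544×4.680^1.5) / (1.73×4.680^0.5) = 0.5508/3.743 = 0.147.
Since the desired path is higher order in M, keeping C_M high (PFR or concentrated feed) favours N.

0.147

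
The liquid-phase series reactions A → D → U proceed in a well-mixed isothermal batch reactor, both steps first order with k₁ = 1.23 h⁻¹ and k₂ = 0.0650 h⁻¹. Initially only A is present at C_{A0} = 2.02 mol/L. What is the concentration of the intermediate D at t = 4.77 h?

1.56 mol/L

The intermediate concentration in a first-order A→B→C sequence is C_D = k₁C_{A0}(e^(−k₁t) − e^(−k₂t))/(k₂−k₁).
e^(−k₁t) = e^(−1.23×4.77) = e^(−5.867) = 0.002831; e^(−k₂t) = e^(−0.3100) = 0.7334.
C_D = 1.23×2.02/(0.0650−1.23) × (0.002831−0.7334) = (-2.133)×(-0.7306) = 1.558 mol/L.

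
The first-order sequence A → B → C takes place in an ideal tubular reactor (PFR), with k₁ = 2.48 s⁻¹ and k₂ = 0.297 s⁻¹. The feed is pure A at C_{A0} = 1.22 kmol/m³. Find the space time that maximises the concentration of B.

0.972 s

Setting dC_B/dτ = 0 gives τ_opt = ln(k₂/k₁)/(k₂−k₁).
= ln(0.297/2.48)/(0.297−2.48) = ln(0.1198)/-2.183 = -2.122/-2.183 = 0.972 s.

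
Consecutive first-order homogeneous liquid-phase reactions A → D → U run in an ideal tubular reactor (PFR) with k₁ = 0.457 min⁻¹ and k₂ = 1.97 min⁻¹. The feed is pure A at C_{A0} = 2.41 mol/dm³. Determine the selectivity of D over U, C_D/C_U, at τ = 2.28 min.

Solving the coupled first-order balances gives C_D(τ) = [k₁/(k₂−k₁)]·C_{A0}·(e^(−k₁τ) − e^(−k₂τ)).
e^(−k₁τ) = e^(−0.457×2.28) = e^(−1.042) = 0.3528; e^(−k₂τ) = e^(−4.492) = 0.01120.
C_D = 0.457×2.41/(1.97−0.457) × (0.3528−0.01120) = 0.7279×0.3416 = 0.2486 mol/dm³.
C_A = C_{A0}e^(−k₁τ) = 0.8502 mol/dm³, so C_U = C_{A0}−C_A−C_D = 1.311 mol/dm³; C_D/C_U = 0.190.

0.190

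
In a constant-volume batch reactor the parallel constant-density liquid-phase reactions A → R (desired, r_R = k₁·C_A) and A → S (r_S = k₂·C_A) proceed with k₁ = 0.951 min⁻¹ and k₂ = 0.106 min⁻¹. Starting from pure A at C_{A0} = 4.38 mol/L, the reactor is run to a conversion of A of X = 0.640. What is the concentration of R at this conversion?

2.52 mol/L

C_A = C_{A0}(1−X) = 1.577 mol/L.
Both paths are first order in A, so the instantaneous fraction to R is constant: dC_R/d(−C_A) = k₁/(k₁+k₂) = 0.8997.
C_R = 0.8997·(C_{A0}−C_A) = 0.8997×2.803 = 2.52 mol/L.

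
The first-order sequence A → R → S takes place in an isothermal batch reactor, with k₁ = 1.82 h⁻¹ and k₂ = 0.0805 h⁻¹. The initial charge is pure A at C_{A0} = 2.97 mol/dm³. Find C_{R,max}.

Evaluating C_R at t_opt = ln(k₂/k₁)/(k₂−k₁) gives C_{R,max}/C_{A0} = (k₁/k₂)^[k₂/(k₂−k₁)].
= (1.82/0.0805)^(0.0805/(0.0805−1.82)) = (22.61)^(-0.04628) = 0.8656.
C_{R,max} = 0.8656×2.97 = 2.57 mol/dm³.

2.57 mol/dm³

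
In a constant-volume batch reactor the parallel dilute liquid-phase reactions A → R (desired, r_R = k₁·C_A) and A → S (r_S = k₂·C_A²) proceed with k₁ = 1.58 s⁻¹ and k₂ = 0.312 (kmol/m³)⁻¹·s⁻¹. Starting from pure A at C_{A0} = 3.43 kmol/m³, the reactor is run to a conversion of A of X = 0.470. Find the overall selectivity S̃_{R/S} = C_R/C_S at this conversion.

1.95

C_A = C_{A0}(1−X) = 1.818 kmol/m³.
Along a PFR/batch, dC_R/dC_A = −r_R/(r_R+r_S) = −k₁/(k₁+k₂·C_A).
Integrating from C_{A0} to C_A: C_R = (1.58/0.312)·ln[(1.58+0.312·3.43)/(1.58+0.312·1.82)] = 5.064·ln(2.650/2.147) = 1.066 kmol/m³.
C_S = (C_{A0}−C_A)−C_R = 0.5463 kmol/m³; S̃_{R/S} = 1.066/0.5463 = 1.95.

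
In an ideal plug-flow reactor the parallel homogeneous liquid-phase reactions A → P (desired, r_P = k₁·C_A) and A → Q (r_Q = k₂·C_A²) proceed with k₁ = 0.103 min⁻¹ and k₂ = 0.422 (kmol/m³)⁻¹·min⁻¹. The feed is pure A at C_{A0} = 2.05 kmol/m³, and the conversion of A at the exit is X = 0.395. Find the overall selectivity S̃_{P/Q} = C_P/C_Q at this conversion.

C_A = C_{A0}(1−X) = 1.240 kmol/m³.
Along a PFR/batch, dC_P/dC_A = −r_P/(r_P+r_Q) = −k₁/(k₁+k₂·C_A).
Integrating from C_{A0} to C_A: C_P = (0.103/0.422)·ln[(0.103+0.422·2.05)/(0.103+0.422·1.24)] = 0.2441·ln(0.9681/0.6264) = 0.1063 kmol/m³.
C_Q = (C_{A0}−C_A)−C_P = 0.7035 kmol/m³; S̃_{P/Q} = 0.1063/0.7035 = 0.151.

0.151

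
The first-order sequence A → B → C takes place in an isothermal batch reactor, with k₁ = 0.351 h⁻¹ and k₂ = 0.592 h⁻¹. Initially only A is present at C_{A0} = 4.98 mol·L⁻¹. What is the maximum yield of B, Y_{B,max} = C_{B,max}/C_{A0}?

0.277

Evaluating C_B at t_opt = ln(k₂/k₁)/(k₂−k₁) gives C_{B,max}/C_{A0} = (k₁/k₂)^[k₂/(k₂−k₁)].
= (0.351/0.592)^(0.592/(0.592−0.351)) = (0.5929)^(2.456) = 0.2769.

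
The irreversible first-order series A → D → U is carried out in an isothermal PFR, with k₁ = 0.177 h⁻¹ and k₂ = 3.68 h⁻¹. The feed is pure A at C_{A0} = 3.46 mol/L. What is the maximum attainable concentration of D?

For a first-order series the maximum intermediate yield is C_{D,max}/C_{A0} = (k₁/k₂)^[k₂/(k₂−k₁)].
= (0.177/3.68)^(3.68/(3.68−0.177)) = (0.04810)^(1.051) = 0.04126.
C_{D,max} = 0.04126×3.46 = 0.143 mol/L.

0.143 mol/L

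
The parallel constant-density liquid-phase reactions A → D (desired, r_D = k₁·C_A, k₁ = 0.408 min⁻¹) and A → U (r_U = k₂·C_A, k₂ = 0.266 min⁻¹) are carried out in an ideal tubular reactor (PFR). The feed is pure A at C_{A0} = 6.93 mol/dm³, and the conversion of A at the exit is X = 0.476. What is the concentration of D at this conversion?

2.00 mol/dm³

C_A = C_{A0}(1−X) = 3.631 mol/dm³.
Both paths are first order in A, so the instantaneous fraction to D is constant: dC_D/d(−C_A) = k₁/(k₁+k₂) = 0.6053.
C_D = 0.6053·(C_{A0}−C_A) = 0.6053×3.299 = 2.00 mol/dm³.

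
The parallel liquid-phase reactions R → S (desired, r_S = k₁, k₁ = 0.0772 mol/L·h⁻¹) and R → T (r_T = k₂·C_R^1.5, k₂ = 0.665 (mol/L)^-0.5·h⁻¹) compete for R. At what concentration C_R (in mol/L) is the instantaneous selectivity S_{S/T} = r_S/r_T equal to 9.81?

S_{S/T} = (k₁/k₂)·C_R^-1.5 ⇒ C_R = (S·k₂/k₁)^(1/(-1.5)).
= (9.81×0.665/0.0772)^(-0.6667) = (84.50)^(-0.6667) = 0.0519 mol/L.

0.0519 mol/L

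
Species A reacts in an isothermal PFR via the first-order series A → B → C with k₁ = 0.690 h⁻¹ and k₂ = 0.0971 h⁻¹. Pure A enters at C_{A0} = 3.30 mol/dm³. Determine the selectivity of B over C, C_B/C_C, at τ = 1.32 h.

13.2

Solving the coupled first-order balances gives C_B(τ) = [k₁/(k₂−k₁)]·C_{A0}·(e^(−k₁τ) − e^(−k₂τ)).
e^(−k₁τ) = e^(−0.690×1.32) = e^(−0.9108) = 0.4022; e^(−k₂τ) = e^(−0.1282) = 0.8797.
C_B = 0.690×3.30/(0.0971−0.690) × (0.4022−0.8797) = (-3.840)×(-0.4775) = 1.834 mol/dm³.
C_A = C_{A0}e^(−k₁τ) = 1.327 mol/dm³, so C_C = C_{A0}−C_A−C_B = 0.1389 mol/dm³; C_B/C_C = 13.2.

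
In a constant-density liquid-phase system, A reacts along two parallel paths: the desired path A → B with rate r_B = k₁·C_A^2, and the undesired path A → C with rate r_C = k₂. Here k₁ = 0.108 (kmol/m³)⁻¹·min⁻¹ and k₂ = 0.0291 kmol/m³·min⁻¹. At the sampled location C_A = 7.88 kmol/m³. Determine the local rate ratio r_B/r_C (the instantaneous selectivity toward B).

S_{B/C} = r_B/r_C = (k₁·C_A^2)/(k₂) = (k₁/k₂)·C_A^2.
= (0.108×7.880^2) / (0.0291) = 6.706/0.02910 = 230.
Since the desired path is higher order in A, keeping C_A high (PFR or concentrated feed) favours B.

230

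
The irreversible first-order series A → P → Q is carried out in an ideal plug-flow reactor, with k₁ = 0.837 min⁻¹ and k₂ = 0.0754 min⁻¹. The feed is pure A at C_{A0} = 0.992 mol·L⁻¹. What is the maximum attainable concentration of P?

0.782 mol·L⁻¹

At the optimum, C_{P,max}/C_{A0} = (k₁/k₂)^[k₂/(k₂−k₁)].
= (0.837/0.0754)^(0.0754/(0.0754−0.837)) = (11.10)^(-0.09900) = 0.7880.
C_{P,max} = 0.7880×0.992 = 0.782 mol·L⁻¹.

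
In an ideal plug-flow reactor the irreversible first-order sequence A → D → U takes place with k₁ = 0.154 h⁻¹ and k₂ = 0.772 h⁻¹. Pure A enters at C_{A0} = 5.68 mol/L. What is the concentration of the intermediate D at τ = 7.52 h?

Solving the coupled first-order balances gives C_D(τ) = [k₁/(k₂−k₁)]·C_{A0}·(e^(−k₁τ) − e^(−k₂τ)).
e^(−k₁τ) = e^(−0.154×7.52) = e^(−1.158) = 0.3141; e^(−k₂τ) = e^(−5.805) = 0.003011.
C_D = 0.154×5.68/(0.772−0.154) × (0.3141−0.003011) = 1.415×0.3111 = 0.4403 mol/L.

0.440 mol/L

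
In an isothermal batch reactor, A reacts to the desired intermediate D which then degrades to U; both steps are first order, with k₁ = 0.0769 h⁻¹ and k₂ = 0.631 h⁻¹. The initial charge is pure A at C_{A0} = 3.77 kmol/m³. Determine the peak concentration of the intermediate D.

0.343 kmol/m³

At the optimum, C_{D,max}/C_{A0} = (k₁/k₂)^[k₂/(k₂−k₁)].
= (0.0769/0.631)^(0.631/(0.631−0.0769)) = (0.1219)^(1.139) = 0.09100.
C_{D,max} = 0.09100×3.77 = 0.343 kmol/m³.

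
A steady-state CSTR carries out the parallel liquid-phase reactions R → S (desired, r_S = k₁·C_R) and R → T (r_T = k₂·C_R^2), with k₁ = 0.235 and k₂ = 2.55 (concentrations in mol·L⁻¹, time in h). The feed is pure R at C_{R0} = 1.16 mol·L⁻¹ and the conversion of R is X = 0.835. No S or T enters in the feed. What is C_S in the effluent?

Exit C_R = C_{R0}(1−X) = 1.16×0.165 = 0.1914 mol·L⁻¹.
A CSTR operates uniformly at the exit composition, giving r_S = 0.04498 and r_T = 0.09342 (each k·C_R^n at C_R = 0.1914).
Fraction of consumed R going to S: r_S/(r_S+r_T) = 0.3250.
C_S = 0.3250·C_{R0}·X = 0.3250×1.16×0.835 = 0.315 mol·L⁻¹.

0.315 mol·L⁻¹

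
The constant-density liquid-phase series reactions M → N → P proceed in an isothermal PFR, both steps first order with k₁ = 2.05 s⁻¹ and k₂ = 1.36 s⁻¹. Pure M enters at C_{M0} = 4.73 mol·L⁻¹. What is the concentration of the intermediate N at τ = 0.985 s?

For first-order series with pure M initially, C_N(τ) = k₁C_{M0}/(k₂−k₁)·(e^(−k₁τ) − e^(−k₂τ)).
e^(−k₁τ) = e^(−2.05×0.985) = e^(−2.019) = 0.1328; e^(−k₂τ) = e^(−1.340) = 0.2620.
C_N = 2.05×4.73/(1.36−2.05) × (0.1328−0.2620) = (-14.05)×(-0.1292) = 1.816 mol·L⁻¹.

1.82 mol·L⁻¹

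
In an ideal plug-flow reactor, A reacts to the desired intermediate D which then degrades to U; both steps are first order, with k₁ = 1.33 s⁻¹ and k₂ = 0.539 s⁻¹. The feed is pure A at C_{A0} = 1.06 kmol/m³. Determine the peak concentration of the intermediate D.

Evaluating C_D at τ_opt = ln(k₂/k₁)/(k₂−k₁) gives C_{D,max}/C_{A0} = (k₁/k₂)^[k₂/(k₂−k₁)].
= (1.33/0.539)^(0.539/(0.539−1.33)) = (2.468)^(-0.6814) = 0.5404.
C_{D,max} = 0.5404×1.06 = 0.573 kmol/m³.

0.573 kmol/m³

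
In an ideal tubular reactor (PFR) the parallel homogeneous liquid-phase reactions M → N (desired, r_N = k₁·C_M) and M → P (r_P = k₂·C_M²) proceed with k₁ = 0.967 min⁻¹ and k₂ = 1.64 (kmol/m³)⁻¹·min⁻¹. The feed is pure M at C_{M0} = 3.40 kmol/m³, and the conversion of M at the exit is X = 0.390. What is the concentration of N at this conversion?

0.238 kmol/m³

C_M = C_{M0}(1−X) = 2.074 kmol/m³.
Along a PFR/batch, dC_N/dC_M = −r_N/(r_N+r_P) = −k₁/(k₁+k₂·C_M).
Integrating from C_{M0} to C_M: C_N = (0.967/1.64)·ln[(0.967+1.64·3.40)/(0.967+1.64·2.07)] = 0.5896·ln(6.543/4.368) = 0.2382 kmol/m³.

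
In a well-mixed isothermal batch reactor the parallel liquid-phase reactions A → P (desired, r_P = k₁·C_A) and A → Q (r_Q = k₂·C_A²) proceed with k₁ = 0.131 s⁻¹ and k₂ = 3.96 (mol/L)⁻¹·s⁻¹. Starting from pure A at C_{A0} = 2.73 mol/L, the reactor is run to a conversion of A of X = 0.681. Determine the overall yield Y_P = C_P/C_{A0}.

C_A = C_{A0}(1−X) = 0.8709 mol/L.
Along a PFR/batch, dC_P/dC_A = −r_P/(r_P+r_Q) = −k₁/(k₁+k₂·C_A).
Integrating from C_{A0} to C_A: C_P = (0.131/3.96)·ln[(0.131+3.96·2.73)/(0.131+3.96·0.871)] = 0.03308·ln(10.94/3.580) = 0.03696 mol/L.
Y_P = C_P/C_{A0} = 0.03696/2.73 = 0.0135.

0.0135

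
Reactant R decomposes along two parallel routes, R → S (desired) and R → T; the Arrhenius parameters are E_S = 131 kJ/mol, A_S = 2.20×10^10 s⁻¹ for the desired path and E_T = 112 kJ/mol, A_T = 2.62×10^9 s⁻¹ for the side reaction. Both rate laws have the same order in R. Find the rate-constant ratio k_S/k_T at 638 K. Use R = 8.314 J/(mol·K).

Since both paths have the same order in R, the concentration cancels and S_{S/T} = k_S/k_T = (A_S/A_T)·exp[(E_T−E_S)/(RT)].
(E_T−E_S)/(RT) = (112−131)×10³/(8.314×638) = -19000/5304 = -3.582.
k_S/k_T = (2.20×10^10/2.62×10^9)·exp(-3.582) = 8.397 × 0.02782 = 0.234.
Since E_S > E_T, raising the temperature improves selectivity toward S.

0.234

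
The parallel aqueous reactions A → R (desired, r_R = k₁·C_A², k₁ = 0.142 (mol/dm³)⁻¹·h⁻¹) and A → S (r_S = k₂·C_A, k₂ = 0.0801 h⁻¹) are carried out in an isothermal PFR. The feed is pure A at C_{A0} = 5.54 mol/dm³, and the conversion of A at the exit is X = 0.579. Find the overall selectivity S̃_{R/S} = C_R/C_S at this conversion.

C_A = C_{A0}(1−X) = 2.332 mol/dm³.
Along a PFR/batch, dC_S/dC_A = −r_S/(r_R+r_S) = −k₂/(k₂+k₁·C_A).
Integrating from C_{A0} to C_A: C_S = (0.0801/0.142)·ln[(0.0801+0.142·5.54)/(0.0801+0.142·2.33)] = 0.5641·ln(0.8668/0.4113) = 0.4205 mol/dm³.
Then C_R = (C_{A0}−C_A) − C_S = 3.208 − 0.4205 = 2.787 mol/dm³.
S̃_{R/S} = C_R/C_S = 2.787/0.4205 = 6.63.

6.63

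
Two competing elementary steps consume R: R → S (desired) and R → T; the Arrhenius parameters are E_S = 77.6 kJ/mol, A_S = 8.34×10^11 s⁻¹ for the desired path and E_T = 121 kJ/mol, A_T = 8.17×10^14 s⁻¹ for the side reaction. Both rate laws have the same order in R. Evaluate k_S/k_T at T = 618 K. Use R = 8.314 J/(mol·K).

4.76

Since both paths have the same order in R, the concentration cancels and S_{S/T} = k_S/k_T = (A_S/A_T)·exp[(E_T−E_S)/(RT)].
(E_T−E_S)/(RT) = (121−77.6)×10³/(8.314×618) = 43400/5138 = 8.447.
k_S/k_T = (8.34×10^11/8.17×10^14)·exp(8.447) = 0.001021 × 4660 = 4.76.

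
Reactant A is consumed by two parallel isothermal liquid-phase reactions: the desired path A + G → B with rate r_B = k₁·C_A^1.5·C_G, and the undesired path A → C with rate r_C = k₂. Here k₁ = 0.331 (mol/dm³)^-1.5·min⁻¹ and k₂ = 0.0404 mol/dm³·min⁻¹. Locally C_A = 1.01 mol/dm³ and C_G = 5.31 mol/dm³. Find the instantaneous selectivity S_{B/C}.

S_{B/C} = r_B/r_C = (k₁·C_A^1.5·C_G)/(k₂) = (k₁/k₂)·C_A^1.5·C_G.
= (0.331×1.010^1.5×5.310) / (0.0404) = 1.784/0.04040 = 44.2.
Since the desired path is higher order in A, keeping C_A high (PFR or concentrated feed) favours B.

44.2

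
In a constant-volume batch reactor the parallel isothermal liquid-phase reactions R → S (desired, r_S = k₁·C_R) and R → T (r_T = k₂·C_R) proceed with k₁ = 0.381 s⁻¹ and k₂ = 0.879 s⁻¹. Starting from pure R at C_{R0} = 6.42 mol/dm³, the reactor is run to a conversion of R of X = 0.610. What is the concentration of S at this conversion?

1.18 mol/dm³

C_R = C_{R0}(1−X) = 2.504 mol/dm³.
Both paths are first order in R, so the instantaneous fraction to S is constant: dC_S/d(−C_R) = k₁/(k₁+k₂) = 0.3024.
C_S = 0.3024·(C_{R0}−C_R) = 0.3024×3.916 = 1.18 mol/dm³.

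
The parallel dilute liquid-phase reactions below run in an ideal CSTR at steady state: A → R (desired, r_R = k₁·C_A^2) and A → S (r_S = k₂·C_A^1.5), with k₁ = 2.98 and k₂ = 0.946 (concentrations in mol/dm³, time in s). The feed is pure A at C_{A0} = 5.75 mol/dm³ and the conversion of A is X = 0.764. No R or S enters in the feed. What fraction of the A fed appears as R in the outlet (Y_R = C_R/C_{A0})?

Exit C_A = C_{A0}(1−X) = 5.75×0.236 = 1.357 mol/dm³.
A CSTR operates uniformly at the exit composition, giving r_R = 5.488 and r_S = 1.495 (each k·C_A^n at C_A = 1.357).
Fraction of consumed A going to R: r_R/(r_R+r_S) = 0.7858.
C_R = 0.7858·C_{A0}·X = 0.7858×5.75×0.764 = 3.45 mol/dm³; Y_R = C_R/C_{A0} = 0.600.

0.600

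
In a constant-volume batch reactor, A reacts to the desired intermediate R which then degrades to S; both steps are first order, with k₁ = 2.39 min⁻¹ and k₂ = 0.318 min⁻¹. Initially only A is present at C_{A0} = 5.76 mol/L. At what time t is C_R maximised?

Setting dC_R/dt = 0 gives t_opt = ln(k₂/k₁)/(k₂−k₁).
= ln(0.318/2.39)/(0.318−2.39) = ln(0.1331)/-2.072 = -2.017/-2.072 = 0.973 min.

0.973 min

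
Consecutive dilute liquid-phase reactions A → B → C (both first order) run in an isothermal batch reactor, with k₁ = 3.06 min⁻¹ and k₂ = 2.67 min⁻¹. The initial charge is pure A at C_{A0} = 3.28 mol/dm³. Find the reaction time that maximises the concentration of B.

Setting dC_B/dt = 0 gives t_opt = ln(k₂/k₁)/(k₂−k₁).
= ln(2.67/3.06)/(2.67−3.06) = ln(0.8725)/-0.3900 = -0.1363/-0.3900 = 0.350 min.

0.350 min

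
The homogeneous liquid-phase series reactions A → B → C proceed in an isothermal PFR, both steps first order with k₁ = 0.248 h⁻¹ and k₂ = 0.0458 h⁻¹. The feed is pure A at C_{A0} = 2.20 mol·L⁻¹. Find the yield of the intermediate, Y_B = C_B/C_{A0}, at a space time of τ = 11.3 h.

0.657

The intermediate concentration in a first-order A→B→C sequence is C_B = k₁C_{A0}(e^(−k₁τ) − e^(−k₂τ))/(k₂−k₁).
e^(−k₁τ) = e^(−0.248×11.3) = e^(−2.802) = 0.06066; e^(−k₂τ) = e^(−0.5175) = 0.5960.
C_B = 0.248×2.20/(0.0458−0.248) × (0.06066−0.5960) = (-2.698)×(-0.5353) = 1.444 mol·L⁻¹.
Y_B = C_B/C_{A0} = 1.444/2.20 = 0.657.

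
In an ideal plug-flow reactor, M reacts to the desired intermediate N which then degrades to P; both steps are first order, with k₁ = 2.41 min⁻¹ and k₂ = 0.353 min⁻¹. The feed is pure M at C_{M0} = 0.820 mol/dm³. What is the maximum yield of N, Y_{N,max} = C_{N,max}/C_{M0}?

0.719

Evaluating C_N at τ_opt = ln(k₂/k₁)/(k₂−k₁) gives C_{N,max}/C_{M0} = (k₁/k₂)^[k₂/(k₂−k₁)].
= (2.41/0.353)^(0.353/(0.353−2.41)) = (6.827)^(-0.1716) = 0.7192.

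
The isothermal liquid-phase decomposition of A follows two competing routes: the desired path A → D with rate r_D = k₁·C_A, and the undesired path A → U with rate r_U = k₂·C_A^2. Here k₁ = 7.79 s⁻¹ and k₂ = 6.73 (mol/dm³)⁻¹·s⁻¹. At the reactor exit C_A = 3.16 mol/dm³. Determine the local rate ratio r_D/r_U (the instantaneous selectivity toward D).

0.366

S_{D/U} = r_D/r_U = (k₁·C_A)/(k₂·C_A^2) = (k₁/k₂)·C_A⁻¹.
= (7.79×3.160) / (6.73×3.160^2) = 24.62/67.20 = 0.366.
The undesired path is higher order in A, so low C_A (CSTR or dilute feed) favours D.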